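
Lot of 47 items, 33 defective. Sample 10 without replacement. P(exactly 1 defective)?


Hypergeometric: C(33,1)×C(14,9)/C(47,10)
= 33×2002/5178066751 = 462/36210257

P(X=1) = 462/36210257 ≈ 0.00%


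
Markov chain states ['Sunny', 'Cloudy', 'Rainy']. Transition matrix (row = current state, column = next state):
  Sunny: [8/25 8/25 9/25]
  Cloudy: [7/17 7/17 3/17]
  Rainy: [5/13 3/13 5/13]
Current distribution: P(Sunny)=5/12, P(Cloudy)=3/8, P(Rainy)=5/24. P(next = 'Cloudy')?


P(next=Cloudy) = Σᵢ P(now=i)×P(i→Cloudy)
= 5/12×8/25 + 3/8×7/17 + 5/24×3/13
= 2/15 + 21/136 + 5/104 = 4453/13260

P = 4453/13260 ≈ 0.3358


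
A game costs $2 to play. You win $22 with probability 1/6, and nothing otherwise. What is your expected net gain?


E[gain] = (22-2)×1/6 + (-2)×5/6
= 10/3 - 5/3 = 5/3

Expected net gain = $5/3 ≈ $1.67


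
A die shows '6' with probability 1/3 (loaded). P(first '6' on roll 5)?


Geometric: P(X=5) = (1-p)^(k-1)×p = (2/3)^4×1/3 = 16/243

P(X=5) = 16/243 ≈ 6.58%


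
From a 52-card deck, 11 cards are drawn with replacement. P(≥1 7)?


P(not a 7) = 48/52 = 12/13
P(none in 11 draws) = (12/13)^11 = 743008370688/1792160394037
P(≥1 7) = 1 - 743008370688/1792160394037 = 1049152023349/1792160394037

P = 1049152023349/1792160394037 ≈ 58.54%


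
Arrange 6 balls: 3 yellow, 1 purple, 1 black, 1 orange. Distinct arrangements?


6!/(3!×1!×1!×1!) = 120

120


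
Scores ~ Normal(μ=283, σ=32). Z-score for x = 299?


z = (x - μ)/σ = (299 - 283)/32 = 0.5

z = 0.5


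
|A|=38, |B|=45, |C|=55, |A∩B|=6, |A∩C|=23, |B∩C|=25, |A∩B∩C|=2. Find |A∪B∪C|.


|A∪B∪C| = 38+45+55-6-23-25+2 = 86

|A∪B∪C| = 86


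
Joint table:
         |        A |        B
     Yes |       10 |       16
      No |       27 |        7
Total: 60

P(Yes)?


P(Yes) = (10+16)/60 = 26/60 = 13/30

P(Yes) = 13/30 ≈ 43.33%


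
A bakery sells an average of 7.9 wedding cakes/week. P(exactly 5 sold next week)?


Poisson(λ=7.9): P(X=5) = e^(-λ)×λ^k/k!
= e^(-7.9) × 7.9^5 / 5!
≈ 0.0003707435405 × 30770.56399 / 120 ≈ 0.095067

P(X=5) ≈ 0.095067 ≈ 9.51%


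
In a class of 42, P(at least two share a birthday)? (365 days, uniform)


P(all different) = Π(365-i)/365 for i=0..41
= 0.085970
P(match) = 1 - 0.085970 = 0.914030

P ≈ 0.9140 ≈ 91.40%


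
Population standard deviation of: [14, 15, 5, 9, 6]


Mean = 49/5
  (14-49/5)²=441/25
  (15-49/5)²=676/25
  (5-49/5)²=576/25
  (9-49/5)²=16/25
  (6-49/5)²=361/25
Σ(x-μ)² = 414/5
σ² = (414/5)/5 = 414/25

σ = √(414/25) ≈ 4.0694


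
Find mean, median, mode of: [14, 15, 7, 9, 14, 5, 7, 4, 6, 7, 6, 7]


Sorted: [4, 5, 6, 6, 7, 7, 7, 7, 9, 14, 14, 15]
Mean = 101/12
Median = 7
Freq: {14: 2, 15: 1, 7: 4, 9: 1, 5: 1, 4: 1, 6: 2}
Mode: [7]

Mean=101/12, Median=7, Mode=7


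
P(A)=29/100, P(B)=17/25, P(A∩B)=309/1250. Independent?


P(A)×P(B) = 493/2500
P(A∩B) = 309/1250
Not equal → NOT independent

No, not independent


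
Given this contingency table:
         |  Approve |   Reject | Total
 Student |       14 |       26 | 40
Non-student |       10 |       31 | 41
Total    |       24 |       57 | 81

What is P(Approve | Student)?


P(Approve | Student) = 14/(14+26) = 14/40 = 7/20

P(Approve|Student) = 7/20 ≈ 35.00%


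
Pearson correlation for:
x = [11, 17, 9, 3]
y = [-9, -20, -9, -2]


n=4, Σx=40, Σy=-40, Σxy=-526, Σx²=500, Σy²=566
r = (4×(-526) - 40×(-40))/√((4×500 - 40²)(4×566 - (-40)²))
= -504/√(400×664) = -504/√265600 ≈ -504/515.3639 ≈ -0.9779

r ≈ -0.9779


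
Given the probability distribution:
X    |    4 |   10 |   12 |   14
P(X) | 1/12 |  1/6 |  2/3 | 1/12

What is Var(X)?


E[X] = 67/6
E[X²] = 391/3
Var(X) = E[X²] - (E[X])² = 391/3 - 4489/36 = 203/36

Var(X) = 203/36 ≈ 5.6389


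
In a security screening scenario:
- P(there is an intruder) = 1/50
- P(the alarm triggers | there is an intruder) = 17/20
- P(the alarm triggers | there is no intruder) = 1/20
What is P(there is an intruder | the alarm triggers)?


Using Bayes' theorem:
P(A|B) = P(B|A)·P(A) / P(B)

P(the alarm triggers) = 17/20 × 1/50 + 1/20 × 49/50
= 17/1000 + 49/1000 = 33/500

P(there is an intruder|the alarm triggers) = (17/1000) / (33/500) = 17/66

P(there is an intruder|the alarm triggers) = 17/66 ≈ 25.76%


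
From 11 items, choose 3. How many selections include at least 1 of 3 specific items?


Complement: C(11,3) - C(8,3) = 165 - 56 = 109

109


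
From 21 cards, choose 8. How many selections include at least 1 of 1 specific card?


Complement: C(21,8) - C(20,8) = 203490 - 125970 = 77520

77520


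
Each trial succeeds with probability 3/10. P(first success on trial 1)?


Geometric: P(X=1) = (1-p)^(k-1)×p = (7/10)^0×3/10 = 3/10

P(X=1) = 3/10 ≈ 30.00%


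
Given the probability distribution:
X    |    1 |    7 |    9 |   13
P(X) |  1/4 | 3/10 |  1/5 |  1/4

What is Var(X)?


E[X] = 37/5
E[X²] = 367/5
Var(X) = E[X²] - (E[X])² = 367/5 - 1369/25 = 466/25

Var(X) = 466/25 ≈ 18.6400


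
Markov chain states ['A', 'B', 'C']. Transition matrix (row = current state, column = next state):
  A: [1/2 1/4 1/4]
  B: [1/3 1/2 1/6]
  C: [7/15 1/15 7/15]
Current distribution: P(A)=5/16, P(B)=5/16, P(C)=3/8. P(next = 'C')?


P(next=C) = Σᵢ P(now=i)×P(i→C)
= 5/16×1/4 + 5/16×1/6 + 3/8×7/15
= 5/64 + 5/96 + 7/40 = 293/960

P = 293/960 ≈ 0.3052


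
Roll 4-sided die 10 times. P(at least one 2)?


P(no 2)^10 = (3/4)^10 = 59049/1048576
P(≥1) = 1 - 59049/1048576 = 989527/1048576

P = 989527/1048576 ≈ 94.37%


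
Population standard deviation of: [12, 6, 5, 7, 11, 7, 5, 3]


Mean = 56/8 = 7
  (12-7)²=25
  (6-7)²=1
  (5-7)²=4
  (7-7)²=0
  (11-7)²=16
  (7-7)²=0
  (5-7)²=4
  (3-7)²=16
Σ(x-μ)² = 66
σ² = 66/8 = 33/4

σ = √(33/4) ≈ 2.8723


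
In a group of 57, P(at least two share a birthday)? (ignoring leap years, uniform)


P(all different) = Π(365-i)/365 for i=0..56
= 0.009878
P(match) = 1 - 0.009878 = 0.990122

P ≈ 0.9901 ≈ 99.01%


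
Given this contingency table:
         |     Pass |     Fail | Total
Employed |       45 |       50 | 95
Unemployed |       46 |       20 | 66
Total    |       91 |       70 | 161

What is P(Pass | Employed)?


P(Pass | Employed) = 45/(45+50) = 45/95 = 9/19

P(Pass|Employed) = 9/19 ≈ 47.37%


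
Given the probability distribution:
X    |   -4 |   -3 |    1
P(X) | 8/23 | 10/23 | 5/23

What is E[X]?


E[X] = Σ x·P(X=x)
= (-4)×(8/23) + (-3)×(10/23) + (1)×(5/23)
= -57/23

E[X] = -57/23


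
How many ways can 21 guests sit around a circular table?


Circular arrangements of 21 distinct objects: fix one position to break rotational symmetry.
(n-1)! = 20! = 2432902008176640000

2432902008176640000


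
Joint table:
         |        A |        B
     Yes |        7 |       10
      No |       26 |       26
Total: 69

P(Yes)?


P(Yes) = (7+10)/69 = 17/69

P(Yes) = 17/69 ≈ 24.64%


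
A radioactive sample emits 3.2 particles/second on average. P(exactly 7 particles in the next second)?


Poisson(λ=3.2): P(X=7) = e^(-λ)×λ^k/k!
= e^(-3.2) × 3.2^7 / 7!
≈ 0.04076220398 × 3435.9738368 / 5040 ≈ 0.027789

P(X=7) ≈ 0.027789 ≈ 2.78%


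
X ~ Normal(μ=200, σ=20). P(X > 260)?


z = (260-200)/20 = 3.0
P(X > 260) = 1 - P(Z ≤ 3.0) = 1 - 0.9987 = 0.0013

P(X > 260) ≈ 0.0013


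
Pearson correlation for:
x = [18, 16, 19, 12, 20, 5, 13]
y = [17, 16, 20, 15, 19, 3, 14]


n=7, Σx=103, Σy=104, Σxy=1699, Σx²=1679, Σy²=1736
r = (7×1699 - 103×104)/√((7×1679 - 103²)(7×1736 - 104²))
= 1181/√(1144×1336) = 1181/√1528384 ≈ 1181/1236.2783 ≈ 0.9553

r ≈ 0.9553


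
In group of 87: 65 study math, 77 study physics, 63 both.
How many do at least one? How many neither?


|A∪B| = 65+77-63 = 79
Neither = 87-79 = 8

At least one: 79; Neither: 8


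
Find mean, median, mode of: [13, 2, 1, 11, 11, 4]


Sorted: [1, 2, 4, 11, 11, 13]
Mean = 42/6 = 7
Median = 15/2
Freq: {13: 1, 2: 1, 1: 1, 11: 2, 4: 1}
Mode: [11]

Mean=7, Median=15/2, Mode=11


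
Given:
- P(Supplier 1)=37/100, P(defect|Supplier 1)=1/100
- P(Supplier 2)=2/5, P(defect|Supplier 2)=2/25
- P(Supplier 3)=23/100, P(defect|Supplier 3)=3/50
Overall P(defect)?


P(B) = Σ P(B|Aᵢ)×P(Aᵢ)
  1/100×37/100 = 37/10000
  2/25×2/5 = 4/125
  3/50×23/100 = 69/5000
Sum = 99/2000

P(defect) = 99/2000 ≈ 4.95%


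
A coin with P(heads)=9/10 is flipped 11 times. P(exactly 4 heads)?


Binomial: P(X=4) = C(11,4)×p^4×(1-p)^7
= 330 × 6561/10000 × 1/10000000 = 216513/10000000000

P(X=4) = 216513/10000000000 ≈ 0.00%


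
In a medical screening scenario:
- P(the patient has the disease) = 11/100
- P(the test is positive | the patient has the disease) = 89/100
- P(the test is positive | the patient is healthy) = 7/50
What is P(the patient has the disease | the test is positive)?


Using Bayes' theorem:
P(A|B) = P(B|A)·P(A) / P(B)

P(the test is positive) = 89/100 × 11/100 + 7/50 × 89/100
= 979/10000 + 623/5000 = 89/400

P(the patient has the disease|the test is positive) = (979/10000) / (89/400) = 11/25

P(the patient has the disease|the test is positive) = 11/25 ≈ 44.00%


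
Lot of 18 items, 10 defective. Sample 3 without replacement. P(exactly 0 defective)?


Hypergeometric: C(10,0)×C(8,3)/C(18,3)
= 1×56/816 = 7/102

P(X=0) = 7/102 ≈ 6.86%


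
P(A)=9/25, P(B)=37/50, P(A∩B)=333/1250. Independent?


P(A)×P(B) = 333/1250
P(A∩B) = 333/1250
Equal ✓ → Independent

Yes, independent


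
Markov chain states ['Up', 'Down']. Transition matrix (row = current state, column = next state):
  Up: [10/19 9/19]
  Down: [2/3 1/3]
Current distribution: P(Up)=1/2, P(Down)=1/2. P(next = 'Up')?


P(next=Up) = Σᵢ P(now=i)×P(i→Up)
= 1/2×10/19 + 1/2×2/3
= 5/19 + 1/3 = 34/57

P = 34/57 ≈ 0.5965


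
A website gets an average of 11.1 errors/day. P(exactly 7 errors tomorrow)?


Poisson(λ=11.1): P(X=7) = e^(-λ)×λ^k/k!
= e^(-11.1) × 11.1^7 / 7!
≈ 1.511232382e-05 × 20761601.529 / 5040 ≈ 0.062253

P(X=7) ≈ 0.062253 ≈ 6.23%


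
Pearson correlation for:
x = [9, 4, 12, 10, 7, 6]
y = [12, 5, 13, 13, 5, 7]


n=6, Σx=48, Σy=55, Σxy=491, Σx²=426, Σy²=581
r = (6×491 - 48×55)/√((6×426 - 48²)(6×581 - 55²))
= 306/√(252×461) = 306/√116172 ≈ 306/340.8401 ≈ 0.8978

r ≈ 0.8978


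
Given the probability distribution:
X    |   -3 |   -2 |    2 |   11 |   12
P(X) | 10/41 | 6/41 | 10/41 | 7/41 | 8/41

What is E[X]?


E[X] = Σ x·P(X=x)
= (-3)×(10/41) + (-2)×(6/41) + (2)×(10/41) + (11)×(7/41) + (12)×(8/41)
= 151/41

E[X] = 151/41


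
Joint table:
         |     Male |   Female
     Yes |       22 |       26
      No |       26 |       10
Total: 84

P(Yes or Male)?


P(Yes∨Male) = P(Yes) + P(Male) - P(Yes∧Male)
= (48 + 48 - 22)/84 = 74/84 = 37/42

P = 37/42 ≈ 88.10%


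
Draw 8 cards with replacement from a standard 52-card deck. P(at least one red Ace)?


P(not a red Ace) = 50/52 = 25/26
P(none in 8 draws) = (25/26)^8 = 152587890625/208827064576
P(≥1 red Ace) = 1 - 152587890625/208827064576 = 56239173951/208827064576

P = 56239173951/208827064576 ≈ 26.93%


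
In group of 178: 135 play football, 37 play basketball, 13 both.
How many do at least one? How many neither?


|A∪B| = 135+37-13 = 159
Neither = 178-159 = 19

At least one: 159; Neither: 19


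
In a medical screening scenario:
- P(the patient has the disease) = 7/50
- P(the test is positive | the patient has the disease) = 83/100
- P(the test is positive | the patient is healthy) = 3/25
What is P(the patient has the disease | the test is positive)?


Using Bayes' theorem:
P(A|B) = P(B|A)·P(A) / P(B)

P(the test is positive) = 83/100 × 7/50 + 3/25 × 43/50
= 581/5000 + 129/1250 = 1097/5000

P(the patient has the disease|the test is positive) = (581/5000) / (1097/5000) = 581/1097

P(the patient has the disease|the test is positive) = 581/1097 ≈ 52.96%


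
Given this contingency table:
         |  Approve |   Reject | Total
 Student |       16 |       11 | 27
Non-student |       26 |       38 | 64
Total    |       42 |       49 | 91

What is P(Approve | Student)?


P(Approve | Student) = 16/(16+11) = 16/27

P(Approve|Student) = 16/27 ≈ 59.26%


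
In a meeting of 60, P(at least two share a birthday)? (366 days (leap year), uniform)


P(all different) = Π(366-i)/366 for i=0..59
= 0.005966
P(match) = 1 - 0.005966 = 0.994034

P ≈ 0.9940 ≈ 99.40%


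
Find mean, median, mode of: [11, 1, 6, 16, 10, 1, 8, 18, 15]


Sorted: [1, 1, 6, 8, 10, 11, 15, 16, 18]
Mean = 86/9
Median = 10
Freq: {11: 1, 1: 2, 6: 1, 16: 1, 10: 1, 8: 1, 18: 1, 15: 1}
Mode: [1]

Mean=86/9, Median=10, Mode=1


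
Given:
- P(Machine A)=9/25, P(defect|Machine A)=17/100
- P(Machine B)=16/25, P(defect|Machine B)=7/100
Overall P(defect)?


P(B) = Σ P(B|Aᵢ)×P(Aᵢ)
  17/100×9/25 = 153/2500
  7/100×16/25 = 28/625
Sum = 53/500

P(defect) = 53/500 ≈ 10.60%


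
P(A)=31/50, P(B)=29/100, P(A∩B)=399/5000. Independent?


P(A)×P(B) = 899/5000
P(A∩B) = 399/5000
Not equal → NOT independent

No, not independent


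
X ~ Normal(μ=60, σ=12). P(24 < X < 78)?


z₁=(24-60)/12=-3.0, z₂=(78-60)/12=1.5
P = Φ(1.5) - Φ(-3.0) = 0.933193 - 0.001350 = 0.931843 ≈ 0.9318

P(24 < X < 78) ≈ 0.9318


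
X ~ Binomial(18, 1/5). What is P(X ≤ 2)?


P(X ≤ 2) = Σ P(X=i) for i=0..2
P(X=0) = 68719476736/3814697265625
P(X=1) = 309237645312/3814697265625
P(X=2) = 657129996288/3814697265625
Sum = 1035087118336/3814697265625

P(X ≤ 2) = 1035087118336/3814697265625 ≈ 27.13%


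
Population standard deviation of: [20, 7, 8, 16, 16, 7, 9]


Mean = 83/7
  (20-83/7)²=3249/49
  (7-83/7)²=1156/49
  (8-83/7)²=729/49
  (16-83/7)²=841/49
  (16-83/7)²=841/49
  (7-83/7)²=1156/49
  (9-83/7)²=400/49
Σ(x-μ)² = 1196/7
σ² = (1196/7)/7 = 1196/49

σ = √(1196/49) ≈ 4.9405


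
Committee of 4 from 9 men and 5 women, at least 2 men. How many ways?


Count by #men:
  2M,2W: C(9,2)×C(5,2)=360
  3M,1W: C(9,3)×C(5,1)=420
  4M,0W: C(9,4)×C(5,0)=126
Total = 906

906


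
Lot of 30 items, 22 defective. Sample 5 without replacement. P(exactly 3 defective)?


Hypergeometric: C(22,3)×C(8,2)/C(30,5)
= 1540×28/142506 = 3080/10179

P(X=3) = 3080/10179 ≈ 30.26%


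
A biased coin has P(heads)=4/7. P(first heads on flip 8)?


Geometric: P(X=8) = (1-p)^(k-1)×p = (3/7)^7×4/7 = 8748/5764801

P(X=8) = 8748/5764801 ≈ 0.15%


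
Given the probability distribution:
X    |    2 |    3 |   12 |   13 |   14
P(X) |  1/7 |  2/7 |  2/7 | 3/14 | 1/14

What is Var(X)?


E[X] = 117/14
E[X²] = 189/2
Var(X) = E[X²] - (E[X])² = 189/2 - 13689/196 = 4833/196

Var(X) = 4833/196 ≈ 24.6582


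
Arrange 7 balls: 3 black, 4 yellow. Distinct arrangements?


7!/(3!×4!) = 35

35


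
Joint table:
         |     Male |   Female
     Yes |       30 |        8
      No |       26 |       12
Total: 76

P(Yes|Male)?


P(Yes|Male) = 30/(30+26) = 30/56 = 15/28

P = 15/28 ≈ 53.57%


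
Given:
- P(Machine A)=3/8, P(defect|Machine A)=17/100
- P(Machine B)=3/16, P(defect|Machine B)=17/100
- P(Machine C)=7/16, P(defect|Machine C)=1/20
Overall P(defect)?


P(B) = Σ P(B|Aᵢ)×P(Aᵢ)
  17/100×3/8 = 51/800
  17/100×3/16 = 51/1600
  1/20×7/16 = 7/320
Sum = 47/400

P(defect) = 47/400 ≈ 11.75%


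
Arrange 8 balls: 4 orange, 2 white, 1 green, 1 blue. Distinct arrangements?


8!/(4!×2!×1!×1!) = 840

840


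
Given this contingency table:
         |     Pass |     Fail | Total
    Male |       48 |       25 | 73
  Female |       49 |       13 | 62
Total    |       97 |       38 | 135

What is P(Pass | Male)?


P(Pass | Male) = 48/(48+25) = 48/73

P(Pass|Male) = 48/73 ≈ 65.75%


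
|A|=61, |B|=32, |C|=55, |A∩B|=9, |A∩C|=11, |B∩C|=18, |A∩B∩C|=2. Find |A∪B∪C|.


|A∪B∪C| = 61+32+55-9-11-18+2 = 112

|A∪B∪C| = 112


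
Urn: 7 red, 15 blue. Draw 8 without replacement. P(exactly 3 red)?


Hypergeometric: C(7,3)×C(15,5)/C(22,8)
= 35×3003/319770 = 637/1938

P(X=3) = 637/1938 ≈ 32.87%


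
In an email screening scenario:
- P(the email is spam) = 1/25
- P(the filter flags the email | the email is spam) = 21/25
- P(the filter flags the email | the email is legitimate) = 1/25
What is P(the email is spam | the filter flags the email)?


Using Bayes' theorem:
P(A|B) = P(B|A)·P(A) / P(B)

P(the filter flags the email) = 21/25 × 1/25 + 1/25 × 24/25
= 21/625 + 24/625 = 9/125

P(the email is spam|the filter flags the email) = (21/625) / (9/125) = 7/15

P(the email is spam|the filter flags the email) = 7/15 ≈ 46.67%


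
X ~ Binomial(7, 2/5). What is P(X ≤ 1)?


P(X ≤ 1) = Σ P(X=i) for i=0..1
P(X=0) = 2187/78125
P(X=1) = 10206/78125
Sum = 12393/78125

P(X ≤ 1) = 12393/78125 ≈ 15.86%


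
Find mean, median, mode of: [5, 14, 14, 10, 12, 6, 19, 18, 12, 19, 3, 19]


Sorted: [3, 5, 6, 10, 12, 12, 14, 14, 18, 19, 19, 19]
Mean = 151/12
Median = 13
Freq: {5: 1, 14: 2, 10: 1, 12: 2, 6: 1, 19: 3, 18: 1, 3: 1}
Mode: [19]

Mean=151/12, Median=13, Mode=19


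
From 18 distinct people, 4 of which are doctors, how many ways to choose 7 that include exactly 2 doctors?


Choose 2 of the 4 doctors and 5 of the other 14 people:
C(4,2)×C(14,5) = 6×2002 = 12012

12012


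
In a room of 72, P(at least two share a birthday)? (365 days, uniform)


P(all different) = Π(365-i)/365 for i=0..71
= 0.000547
P(match) = 1 - 0.000547 = 0.999453

P ≈ 0.9995 ≈ 99.95%


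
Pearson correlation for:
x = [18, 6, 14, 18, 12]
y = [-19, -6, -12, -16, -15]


n=5, Σx=68, Σy=-68, Σxy=-1014, Σx²=1024, Σy²=1022
r = (5×(-1014) - 68×(-68))/√((5×1024 - 68²)(5×1022 - (-68)²))
= -446/√(496×486) = -446/√241056 ≈ -446/490.9745 ≈ -0.9084

r ≈ -0.9084


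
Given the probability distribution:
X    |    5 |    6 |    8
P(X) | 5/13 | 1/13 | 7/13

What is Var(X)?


E[X] = 87/13
E[X²] = 609/13
Var(X) = E[X²] - (E[X])² = 609/13 - 7569/169 = 348/169

Var(X) = 348/169 ≈ 2.0592


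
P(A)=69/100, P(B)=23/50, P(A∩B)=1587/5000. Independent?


P(A)×P(B) = 1587/5000
P(A∩B) = 1587/5000
Equal ✓ → Independent

Yes, independent


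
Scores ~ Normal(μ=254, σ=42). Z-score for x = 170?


z = (x - μ)/σ = (170 - 254)/42 = -2.0

z = -2.0


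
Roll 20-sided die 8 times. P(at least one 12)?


P(no 12)^8 = (19/20)^8 = 16983563041/25600000000
P(≥1) = 1 - 16983563041/25600000000 = 8616436959/25600000000

P = 8616436959/25600000000 ≈ 33.66%


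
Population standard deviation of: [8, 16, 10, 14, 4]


Mean = 52/5
  (8-52/5)²=144/25
  (16-52/5)²=784/25
  (10-52/5)²=4/25
  (14-52/5)²=324/25
  (4-52/5)²=1024/25
Σ(x-μ)² = 456/5
σ² = (456/5)/5 = 456/25

σ = √(456/25) ≈ 4.2708


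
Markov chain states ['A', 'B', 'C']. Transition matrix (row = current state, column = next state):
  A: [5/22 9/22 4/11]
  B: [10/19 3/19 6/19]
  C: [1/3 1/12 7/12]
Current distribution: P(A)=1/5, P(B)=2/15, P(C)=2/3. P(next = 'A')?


P(next=A) = Σᵢ P(now=i)×P(i→A)
= 1/5×5/22 + 2/15×10/19 + 2/3×1/3
= 1/22 + 4/57 + 2/9 = 1271/3762

P = 1271/3762 ≈ 0.3379


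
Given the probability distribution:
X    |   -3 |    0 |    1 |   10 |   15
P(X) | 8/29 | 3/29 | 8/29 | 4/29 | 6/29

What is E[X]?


E[X] = Σ x·P(X=x)
= (-3)×(8/29) + (0)×(3/29) + (1)×(8/29) + (10)×(4/29) + (15)×(6/29)
= 114/29

E[X] = 114/29


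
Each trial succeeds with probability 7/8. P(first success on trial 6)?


Geometric: P(X=6) = (1-p)^(k-1)×p = (1/8)^5×7/8 = 7/262144

P(X=6) = 7/262144 ≈ 0.00%


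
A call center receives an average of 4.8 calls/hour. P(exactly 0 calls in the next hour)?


Poisson(λ=4.8): P(X=0) = e^(-λ)×λ^k/k!
= e^(-4.8) × 4.8^0 / 0!
≈ 0.008229747049 × 1 / 1 ≈ 0.008230

P(X=0) ≈ 0.008230 ≈ 0.82%


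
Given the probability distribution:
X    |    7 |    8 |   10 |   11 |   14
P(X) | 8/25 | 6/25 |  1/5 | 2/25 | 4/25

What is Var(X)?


E[X] = 232/25
E[X²] = 2302/25
Var(X) = E[X²] - (E[X])² = 2302/25 - 53824/625 = 3726/625

Var(X) = 3726/625 ≈ 5.9616


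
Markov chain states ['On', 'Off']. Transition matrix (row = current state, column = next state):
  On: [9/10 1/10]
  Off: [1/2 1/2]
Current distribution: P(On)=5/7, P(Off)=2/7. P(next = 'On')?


P(next=On) = Σᵢ P(now=i)×P(i→On)
= 5/7×9/10 + 2/7×1/2
= 9/14 + 1/7 = 11/14

P = 11/14 ≈ 0.7857


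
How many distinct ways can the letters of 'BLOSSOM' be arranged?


Letters: 7, freq: {'B': 1, 'L': 1, 'O': 2, 'S': 2, 'M': 1}
7!/(1!×1!×2!×2!×1!) = 5040/4 = 1260

1260


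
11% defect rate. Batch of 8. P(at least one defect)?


P(all good) = (89/100)^8 = 3936588805702081/10000000000000000
P(≥1 defect) = 6063411194297919/10000000000000000

P = 6063411194297919/10000000000000000 ≈ 60.63%


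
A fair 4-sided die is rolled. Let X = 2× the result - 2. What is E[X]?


E[die] = (1+4)/2 = 5/2
E[X] = 2×5/2 - 2 = 3

E[X] = 3


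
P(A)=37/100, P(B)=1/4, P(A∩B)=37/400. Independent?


P(A)×P(B) = 37/400
P(A∩B) = 37/400
Equal ✓ → Independent

Yes, independent


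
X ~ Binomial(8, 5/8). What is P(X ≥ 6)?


P(X ≥ 6) = Σ P(X=i) for i=6..8
P(X=6) = 984375/4194304
P(X=7) = 234375/2097152
P(X=8) = 390625/16777216
Sum = 6203125/16777216

P(X ≥ 6) = 6203125/16777216 ≈ 36.97%


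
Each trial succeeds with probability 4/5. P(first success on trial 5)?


Geometric: P(X=5) = (1-p)^(k-1)×p = (1/5)^4×4/5 = 4/3125

P(X=5) = 4/3125 ≈ 0.13%


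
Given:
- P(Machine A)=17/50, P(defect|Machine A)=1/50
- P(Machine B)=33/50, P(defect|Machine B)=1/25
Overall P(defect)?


P(B) = Σ P(B|Aᵢ)×P(Aᵢ)
  1/50×17/50 = 17/2500
  1/25×33/50 = 33/1250
Sum = 83/2500

P(defect) = 83/2500 ≈ 3.32%


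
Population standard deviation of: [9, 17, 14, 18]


Mean = 58/4 = 29/2
  (9-29/2)²=121/4
  (17-29/2)²=25/4
  (14-29/2)²=1/4
  (18-29/2)²=49/4
Σ(x-μ)² = 49
σ² = 49/4

σ = √(49/4) ≈ 3.5000


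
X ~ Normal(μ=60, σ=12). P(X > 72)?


z = (72-60)/12 = 1.0
P(X > 72) = 1 - P(Z ≤ 1.0) = 1 - 0.8413 = 0.1587

P(X > 72) ≈ 0.1587


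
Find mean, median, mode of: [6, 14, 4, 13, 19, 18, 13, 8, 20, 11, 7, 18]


Sorted: [4, 6, 7, 8, 11, 13, 13, 14, 18, 18, 19, 20]
Mean = 151/12
Median = 13
Freq: {6: 1, 14: 1, 4: 1, 13: 2, 19: 1, 18: 2, 8: 1, 20: 1, 11: 1, 7: 1}
Mode: [13, 18]

Mean=151/12, Median=13, Mode=[13, 18]


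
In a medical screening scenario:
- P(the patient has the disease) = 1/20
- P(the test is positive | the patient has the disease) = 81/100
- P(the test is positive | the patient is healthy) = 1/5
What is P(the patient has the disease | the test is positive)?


Using Bayes' theorem:
P(A|B) = P(B|A)·P(A) / P(B)

P(the test is positive) = 81/100 × 1/20 + 1/5 × 19/20
= 81/2000 + 19/100 = 461/2000

P(the patient has the disease|the test is positive) = (81/2000) / (461/2000) = 81/461

P(the patient has the disease|the test is positive) = 81/461 ≈ 17.57%


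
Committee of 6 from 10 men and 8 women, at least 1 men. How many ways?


Count by #men:
  1M,5W: C(10,1)×C(8,5)=560
  2M,4W: C(10,2)×C(8,4)=3150
  3M,3W: C(10,3)×C(8,3)=6720
  4M,2W: C(10,4)×C(8,2)=5880
  5M,1W: C(10,5)×C(8,1)=2016
  6M,0W: C(10,6)×C(8,0)=210
Total = 18536

18536


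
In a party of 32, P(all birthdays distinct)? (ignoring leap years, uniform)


P(all different) = Π(365-i)/365 for i=0..31
= (365/365)×(364/365)×...×(334/365)
= 0.246652

P ≈ 0.2467 ≈ 24.67%


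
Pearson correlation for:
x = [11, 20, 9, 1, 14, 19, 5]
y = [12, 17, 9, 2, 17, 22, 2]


n=7, Σx=79, Σy=81, Σxy=1221, Σx²=1185, Σy²=1295
r = (7×1221 - 79×81)/√((7×1185 - 79²)(7×1295 - 81²))
= 2148/√(2054×2504) = 2148/√5143216 ≈ 2148/2267.8660 ≈ 0.9471

r ≈ 0.9471


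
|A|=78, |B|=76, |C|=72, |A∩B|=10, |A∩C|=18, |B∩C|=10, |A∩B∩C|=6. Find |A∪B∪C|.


|A∪B∪C| = 78+76+72-10-18-10+6 = 194

|A∪B∪C| = 194


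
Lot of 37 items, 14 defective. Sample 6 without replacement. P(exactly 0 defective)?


Hypergeometric: C(14,0)×C(23,6)/C(37,6)
= 1×100947/2324784 = 437/10064

P(X=0) = 437/10064 ≈ 4.34%


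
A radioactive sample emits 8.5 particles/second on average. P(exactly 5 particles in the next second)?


Poisson(λ=8.5): P(X=5) = e^(-λ)×λ^k/k!
= e^(-8.5) × 8.5^5 / 5!
≈ 0.000203468369 × 44370.53125 / 120 ≈ 0.075233

P(X=5) ≈ 0.075233 ≈ 7.52%


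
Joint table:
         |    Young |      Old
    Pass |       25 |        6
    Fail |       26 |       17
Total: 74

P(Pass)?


P(Pass) = (25+6)/74 = 31/74

P(Pass) = 31/74 ≈ 41.89%


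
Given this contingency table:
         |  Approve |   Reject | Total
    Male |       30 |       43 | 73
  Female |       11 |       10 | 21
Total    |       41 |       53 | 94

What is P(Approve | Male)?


P(Approve | Male) = 30/(30+43) = 30/73

P(Approve|Male) = 30/73 ≈ 41.10%


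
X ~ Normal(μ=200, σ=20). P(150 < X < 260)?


z₁=(150-200)/20=-2.5, z₂=(260-200)/20=3.0
P = Φ(3.0) - Φ(-2.5) = 0.998650 - 0.006210 = 0.992440 ≈ 0.9924

P(150 < X < 260) ≈ 0.9924


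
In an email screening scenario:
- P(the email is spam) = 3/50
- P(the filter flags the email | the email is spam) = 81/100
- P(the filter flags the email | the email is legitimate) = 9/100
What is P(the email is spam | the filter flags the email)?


Using Bayes' theorem:
P(A|B) = P(B|A)·P(A) / P(B)

P(the filter flags the email) = 81/100 × 3/50 + 9/100 × 47/50
= 243/5000 + 423/5000 = 333/2500

P(the email is spam|the filter flags the email) = (243/5000) / (333/2500) = 27/74

P(the email is spam|the filter flags the email) = 27/74 ≈ 36.49%


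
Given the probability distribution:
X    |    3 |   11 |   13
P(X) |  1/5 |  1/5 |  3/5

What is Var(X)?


E[X] = 53/5
E[X²] = 637/5
Var(X) = E[X²] - (E[X])² = 637/5 - 2809/25 = 376/25

Var(X) = 376/25 ≈ 15.0400


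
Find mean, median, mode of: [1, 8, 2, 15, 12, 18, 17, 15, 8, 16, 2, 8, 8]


Sorted: [1, 2, 2, 8, 8, 8, 8, 12, 15, 15, 16, 17, 18]
Mean = 130/13 = 10
Median = 8
Freq: {1: 1, 8: 4, 2: 2, 15: 2, 12: 1, 18: 1, 17: 1, 16: 1}
Mode: [8]

Mean=10, Median=8, Mode=8


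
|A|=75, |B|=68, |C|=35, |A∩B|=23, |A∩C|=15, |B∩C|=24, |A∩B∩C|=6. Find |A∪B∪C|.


|A∪B∪C| = 75+68+35-23-15-24+6 = 122

|A∪B∪C| = 122


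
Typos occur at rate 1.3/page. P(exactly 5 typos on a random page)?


Poisson(λ=1.3): P(X=5) = e^(-λ)×λ^k/k!
= e^(-1.3) × 1.3^5 / 5!
≈ 0.272531793 × 3.71293 / 120 ≈ 0.008432

P(X=5) ≈ 0.008432 ≈ 0.84%


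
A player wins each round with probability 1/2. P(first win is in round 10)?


Geometric: P(X=10) = (1-p)^(k-1)×p = (1/2)^9×1/2 = 1/1024

P(X=10) = 1/1024 ≈ 0.10%


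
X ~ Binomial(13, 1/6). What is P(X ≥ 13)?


P(X ≥ 13) = Σ P(X=i) for i=13..13
P(X=13) = 1/13060694016
Sum = 1/13060694016

P(X ≥ 13) = 1/13060694016 ≈ 0.00%


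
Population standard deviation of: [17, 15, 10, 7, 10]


Mean = 59/5
  (17-59/5)²=676/25
  (15-59/5)²=256/25
  (10-59/5)²=81/25
  (7-59/5)²=576/25
  (10-59/5)²=81/25
Σ(x-μ)² = 334/5
σ² = (334/5)/5 = 334/25

σ = √(334/25) ≈ 3.6551


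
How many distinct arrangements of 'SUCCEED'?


Letters: 7, freq: {'S': 1, 'U': 1, 'C': 2, 'E': 2, 'D': 1}
7!/(1!×1!×2!×2!×1!) = 5040/4 = 1260

1260


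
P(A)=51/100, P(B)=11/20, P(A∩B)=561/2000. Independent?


P(A)×P(B) = 561/2000
P(A∩B) = 561/2000
Equal ✓ → Independent

Yes, independent


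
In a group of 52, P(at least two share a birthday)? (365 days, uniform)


P(all different) = Π(365-i)/365 for i=0..51
= 0.021995
P(match) = 1 - 0.021995 = 0.978005

P ≈ 0.9780 ≈ 97.80%


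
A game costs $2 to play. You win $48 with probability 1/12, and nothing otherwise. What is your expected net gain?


E[gain] = (48-2)×1/12 + (-2)×11/12
= 23/6 - 11/6 = 2

Expected net gain = $2 ≈ $2.00


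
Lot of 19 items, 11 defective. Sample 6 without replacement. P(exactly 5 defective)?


Hypergeometric: C(11,5)×C(8,1)/C(19,6)
= 462×8/27132 = 44/323

P(X=5) = 44/323 ≈ 13.62%


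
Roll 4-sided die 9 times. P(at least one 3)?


P(no 3)^9 = (3/4)^9 = 19683/262144
P(≥1) = 1 - 19683/262144 = 242461/262144

P = 242461/262144 ≈ 92.49%


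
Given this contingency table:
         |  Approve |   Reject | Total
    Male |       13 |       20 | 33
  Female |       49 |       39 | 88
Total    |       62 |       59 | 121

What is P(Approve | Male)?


P(Approve | Male) = 13/(13+20) = 13/33

P(Approve|Male) = 13/33 ≈ 39.39%


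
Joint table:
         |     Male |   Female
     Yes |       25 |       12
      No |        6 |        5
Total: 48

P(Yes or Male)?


P(Yes∨Male) = P(Yes) + P(Male) - P(Yes∧Male)
= (37 + 31 - 25)/48 = 43/48

P = 43/48 ≈ 89.58%


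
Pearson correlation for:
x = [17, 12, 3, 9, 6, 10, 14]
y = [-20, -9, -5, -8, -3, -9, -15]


n=7, Σx=71, Σy=-69, Σxy=-853, Σx²=855, Σy²=885
r = (7×(-853) - 71×(-69))/√((7×855 - 71²)(7×885 - (-69)²))
= -1072/√(944×1434) = -1072/√1353696 ≈ -1072/1163.4844 ≈ -0.9214

r ≈ -0.9214


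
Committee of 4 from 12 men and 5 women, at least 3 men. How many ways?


Count by #men:
  3M,1W: C(12,3)×C(5,1)=1100
  4M,0W: C(12,4)×C(5,0)=495
Total = 1595

1595


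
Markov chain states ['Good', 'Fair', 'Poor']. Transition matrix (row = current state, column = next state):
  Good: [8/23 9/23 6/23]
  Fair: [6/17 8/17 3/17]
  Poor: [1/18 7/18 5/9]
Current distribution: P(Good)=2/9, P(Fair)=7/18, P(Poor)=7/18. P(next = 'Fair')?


P(next=Fair) = Σᵢ P(now=i)×P(i→Fair)
= 2/9×9/23 + 7/18×8/17 + 7/18×7/18
= 2/23 + 28/153 + 49/324 = 53359/126684

P = 53359/126684 ≈ 0.4212


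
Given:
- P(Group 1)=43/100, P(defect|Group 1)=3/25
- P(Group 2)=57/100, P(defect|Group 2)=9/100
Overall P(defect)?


P(B) = Σ P(B|Aᵢ)×P(Aᵢ)
  3/25×43/100 = 129/2500
  9/100×57/100 = 513/10000
Sum = 1029/10000

P(defect) = 1029/10000 ≈ 10.29%


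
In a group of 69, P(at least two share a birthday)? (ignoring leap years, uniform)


P(all different) = Π(365-i)/365 for i=0..68
= 0.001036
P(match) = 1 - 0.001036 = 0.998964

P ≈ 0.9990 ≈ 99.90%


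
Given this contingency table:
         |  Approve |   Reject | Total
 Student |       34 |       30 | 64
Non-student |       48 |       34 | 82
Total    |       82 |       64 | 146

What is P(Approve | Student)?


P(Approve | Student) = 34/(34+30) = 34/64 = 17/32

P(Approve|Student) = 17/32 ≈ 53.12%


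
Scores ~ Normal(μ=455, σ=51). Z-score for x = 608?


z = (x - μ)/σ = (608 - 455)/51 = 3.0

z = 3.0


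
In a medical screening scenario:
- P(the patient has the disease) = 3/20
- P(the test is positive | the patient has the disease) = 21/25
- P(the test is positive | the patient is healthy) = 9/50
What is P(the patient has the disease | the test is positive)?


Using Bayes' theorem:
P(A|B) = P(B|A)·P(A) / P(B)

P(the test is positive) = 21/25 × 3/20 + 9/50 × 17/20
= 63/500 + 153/1000 = 279/1000

P(the patient has the disease|the test is positive) = (63/500) / (279/1000) = 14/31

P(the patient has the disease|the test is positive) = 14/31 ≈ 45.16%


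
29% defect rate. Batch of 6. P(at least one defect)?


P(all good) = (71/100)^6 = 128100283921/1000000000000
P(≥1 defect) = 871899716079/1000000000000

P = 871899716079/1000000000000 ≈ 87.19%


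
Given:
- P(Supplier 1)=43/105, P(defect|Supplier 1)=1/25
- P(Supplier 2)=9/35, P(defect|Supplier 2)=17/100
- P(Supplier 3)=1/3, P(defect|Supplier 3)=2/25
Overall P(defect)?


P(B) = Σ P(B|Aᵢ)×P(Aᵢ)
  1/25×43/105 = 43/2625
  17/100×9/35 = 153/3500
  2/25×1/3 = 2/75
Sum = 911/10500

P(defect) = 911/10500 ≈ 8.68%


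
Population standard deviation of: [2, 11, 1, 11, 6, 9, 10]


Mean = 50/7
  (2-50/7)²=1296/49
  (11-50/7)²=729/49
  (1-50/7)²=1849/49
  (11-50/7)²=729/49
  (6-50/7)²=64/49
  (9-50/7)²=169/49
  (10-50/7)²=400/49
Σ(x-μ)² = 748/7
σ² = (748/7)/7 = 748/49

σ = √(748/49) ≈ 3.9071


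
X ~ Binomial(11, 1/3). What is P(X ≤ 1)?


P(X ≤ 1) = Σ P(X=i) for i=0..1
P(X=0) = 2048/177147
P(X=1) = 11264/177147
Sum = 13312/177147

P(X ≤ 1) = 13312/177147 ≈ 7.51%


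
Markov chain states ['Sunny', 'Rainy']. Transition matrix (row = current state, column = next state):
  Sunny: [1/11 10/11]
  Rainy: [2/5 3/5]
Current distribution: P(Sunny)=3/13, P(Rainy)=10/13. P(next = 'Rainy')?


P(next=Rainy) = Σᵢ P(now=i)×P(i→Rainy)
= 3/13×10/11 + 10/13×3/5
= 30/143 + 6/13 = 96/143

P = 96/143 ≈ 0.6713


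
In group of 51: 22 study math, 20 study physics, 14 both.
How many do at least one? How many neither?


|A∪B| = 22+20-14 = 28
Neither = 51-28 = 23

At least one: 28; Neither: 23


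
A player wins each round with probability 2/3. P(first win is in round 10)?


Geometric: P(X=10) = (1-p)^(k-1)×p = (1/3)^9×2/3 = 2/59049

P(X=10) = 2/59049 ≈ 0.00%


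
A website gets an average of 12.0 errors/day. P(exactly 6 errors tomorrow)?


Poisson(λ=12.0): P(X=6) = e^(-λ)×λ^k/k!
= e^(-12.0) × 12.0^6 / 6!
≈ 6.144212353e-06 × 2985984 / 720 ≈ 0.025481

P(X=6) ≈ 0.025481 ≈ 2.55%


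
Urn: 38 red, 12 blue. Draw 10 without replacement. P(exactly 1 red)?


Hypergeometric: C(38,1)×C(12,9)/C(50,10)
= 38×220/10272278170 = 76/93384347

P(X=1) = 76/93384347 ≈ 0.00%


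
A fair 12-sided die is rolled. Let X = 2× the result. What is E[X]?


E[die] = (1+12)/2 = 13/2
E[X] = 2 × 13/2 = 13

E[X] = 13


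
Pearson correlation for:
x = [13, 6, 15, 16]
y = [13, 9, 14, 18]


n=4, Σx=50, Σy=54, Σxy=721, Σx²=686, Σy²=770
r = (4×721 - 50×54)/√((4×686 - 50²)(4×770 - 54²))
= 184/√(244×164) = 184/√40016 ≈ 184/200.0400 ≈ 0.9198

r ≈ 0.9198


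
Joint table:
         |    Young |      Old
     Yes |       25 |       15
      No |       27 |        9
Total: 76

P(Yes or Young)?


P(Yes∨Young) = P(Yes) + P(Young) - P(Yes∧Young)
= (40 + 52 - 25)/76 = 67/76

P = 67/76 ≈ 88.16%


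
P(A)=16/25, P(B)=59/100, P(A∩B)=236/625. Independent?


P(A)×P(B) = 236/625
P(A∩B) = 236/625
Equal ✓ → Independent

Yes, independent


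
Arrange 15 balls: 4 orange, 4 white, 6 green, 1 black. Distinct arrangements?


15!/(4!×4!×6!×1!) = 3153150

3153150


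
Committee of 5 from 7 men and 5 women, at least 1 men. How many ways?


Count by #men:
  1M,4W: C(7,1)×C(5,4)=35
  2M,3W: C(7,2)×C(5,3)=210
  3M,2W: C(7,3)×C(5,2)=350
  4M,1W: C(7,4)×C(5,1)=175
  5M,0W: C(7,5)×C(5,0)=21
Total = 791

791


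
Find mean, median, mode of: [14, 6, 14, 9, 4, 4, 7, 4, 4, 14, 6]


Sorted: [4, 4, 4, 4, 6, 6, 7, 9, 14, 14, 14]
Mean = 86/11
Median = 6
Freq: {14: 3, 6: 2, 9: 1, 4: 4, 7: 1}
Mode: [4]

Mean=86/11, Median=6, Mode=4


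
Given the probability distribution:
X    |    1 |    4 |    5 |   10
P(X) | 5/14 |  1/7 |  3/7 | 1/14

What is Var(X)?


E[X] = 53/14
E[X²] = 41/2
Var(X) = E[X²] - (E[X])² = 41/2 - 2809/196 = 1209/196

Var(X) = 1209/196 ≈ 6.1684


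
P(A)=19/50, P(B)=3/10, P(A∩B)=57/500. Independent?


P(A)×P(B) = 57/500
P(A∩B) = 57/500
Equal ✓ → Independent

Yes, independent


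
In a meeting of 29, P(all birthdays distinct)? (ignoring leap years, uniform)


P(all different) = Π(365-i)/365 for i=0..28
= (365/365)×(364/365)×...×(337/365)
= 0.319031

P ≈ 0.3190 ≈ 31.90%


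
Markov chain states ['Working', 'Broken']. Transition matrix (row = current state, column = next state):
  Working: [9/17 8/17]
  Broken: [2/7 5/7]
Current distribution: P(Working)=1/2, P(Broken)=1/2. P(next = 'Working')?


P(next=Working) = Σᵢ P(now=i)×P(i→Working)
= 1/2×9/17 + 1/2×2/7
= 9/34 + 1/7 = 97/238

P = 97/238 ≈ 0.4076


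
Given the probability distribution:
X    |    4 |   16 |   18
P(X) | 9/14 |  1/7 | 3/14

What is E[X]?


E[X] = Σ x·P(X=x)
= (4)×(9/14) + (16)×(1/7) + (18)×(3/14)
= 61/7

E[X] = 61/7


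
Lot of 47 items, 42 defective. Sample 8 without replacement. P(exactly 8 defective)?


Hypergeometric: C(42,8)×C(5,0)/C(47,8)
= 118030185×1/314457495 = 191919/511313

P(X=8) = 191919/511313 ≈ 37.53%


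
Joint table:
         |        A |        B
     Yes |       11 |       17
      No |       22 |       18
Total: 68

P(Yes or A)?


P(Yes∨A) = P(Yes) + P(A) - P(Yes∧A)
= (28 + 33 - 11)/68 = 50/68 = 25/34

P = 25/34 ≈ 73.53%


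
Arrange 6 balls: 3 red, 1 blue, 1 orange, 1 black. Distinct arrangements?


6!/(3!×1!×1!×1!) = 120

120


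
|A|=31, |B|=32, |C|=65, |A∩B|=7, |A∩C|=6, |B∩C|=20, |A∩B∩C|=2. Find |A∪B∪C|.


|A∪B∪C| = 31+32+65-7-6-20+2 = 97

|A∪B∪C| = 97


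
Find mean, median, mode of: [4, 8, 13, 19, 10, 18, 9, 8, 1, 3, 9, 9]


Sorted: [1, 3, 4, 8, 8, 9, 9, 9, 10, 13, 18, 19]
Mean = 111/12 = 37/4
Median = 9
Freq: {4: 1, 8: 2, 13: 1, 19: 1, 10: 1, 18: 1, 9: 3, 1: 1, 3: 1}
Mode: [9]

Mean=37/4, Median=9, Mode=9


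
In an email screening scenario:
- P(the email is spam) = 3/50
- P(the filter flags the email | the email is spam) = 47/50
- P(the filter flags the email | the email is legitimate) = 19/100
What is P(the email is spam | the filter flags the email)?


Using Bayes' theorem:
P(A|B) = P(B|A)·P(A) / P(B)

P(the filter flags the email) = 47/50 × 3/50 + 19/100 × 47/50
= 141/2500 + 893/5000 = 47/200

P(the email is spam|the filter flags the email) = (141/2500) / (47/200) = 6/25

P(the email is spam|the filter flags the email) = 6/25 ≈ 24.00%


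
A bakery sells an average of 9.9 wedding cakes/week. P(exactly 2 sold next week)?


Poisson(λ=9.9): P(X=2) = e^(-λ)×λ^k/k!
= e^(-9.9) × 9.9^2 / 2!
≈ 5.017468206e-05 × 98.01 / 2 ≈ 0.002459

P(X=2) ≈ 0.002459 ≈ 0.25%


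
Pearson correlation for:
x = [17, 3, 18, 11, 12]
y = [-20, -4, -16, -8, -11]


n=5, Σx=61, Σy=-59, Σxy=-860, Σx²=887, Σy²=857
r = (5×(-860) - 61×(-59))/√((5×887 - 61²)(5×857 - (-59)²))
= -701/√(714×804) = -701/√574056 ≈ -701/757.6648 ≈ -0.9252

r ≈ -0.9252


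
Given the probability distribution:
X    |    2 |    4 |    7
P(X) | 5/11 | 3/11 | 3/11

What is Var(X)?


E[X] = 43/11
E[X²] = 215/11
Var(X) = E[X²] - (E[X])² = 215/11 - 1849/121 = 516/121

Var(X) = 516/121 ≈ 4.2645


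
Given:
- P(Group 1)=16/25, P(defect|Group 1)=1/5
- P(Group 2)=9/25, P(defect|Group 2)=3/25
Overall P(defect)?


P(B) = Σ P(B|Aᵢ)×P(Aᵢ)
  1/5×16/25 = 16/125
  3/25×9/25 = 27/625
Sum = 107/625

P(defect) = 107/625 ≈ 17.12%


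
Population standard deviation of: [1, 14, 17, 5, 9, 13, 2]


Mean = 61/7
  (1-61/7)²=2916/49
  (14-61/7)²=1369/49
  (17-61/7)²=3364/49
  (5-61/7)²=676/49
  (9-61/7)²=4/49
  (13-61/7)²=900/49
  (2-61/7)²=2209/49
Σ(x-μ)² = 1634/7
σ² = (1634/7)/7 = 1634/49

σ = √(1634/49) ≈ 5.7747


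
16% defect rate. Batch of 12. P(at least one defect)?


P(all good) = (21/25)^12 = 7355827511386641/59604644775390625
P(≥1 defect) = 52248817264003984/59604644775390625

P = 52248817264003984/59604644775390625 ≈ 87.66%


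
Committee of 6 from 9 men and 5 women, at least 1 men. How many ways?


Count by #men:
  1M,5W: C(9,1)×C(5,5)=9
  2M,4W: C(9,2)×C(5,4)=180
  3M,3W: C(9,3)×C(5,3)=840
  4M,2W: C(9,4)×C(5,2)=1260
  5M,1W: C(9,5)×C(5,1)=630
  6M,0W: C(9,6)×C(5,0)=84
Total = 3003

3003


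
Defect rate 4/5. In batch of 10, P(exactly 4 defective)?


Binomial: P(X=4) = C(10,4)×p^4×(1-p)^6
= 210 × 256/625 × 1/15625 = 10752/1953125

P(X=4) = 10752/1953125 ≈ 0.55%


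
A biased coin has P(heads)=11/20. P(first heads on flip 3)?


Geometric: P(X=3) = (1-p)^(k-1)×p = (9/20)^2×11/20 = 891/8000

P(X=3) = 891/8000 ≈ 11.14%
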